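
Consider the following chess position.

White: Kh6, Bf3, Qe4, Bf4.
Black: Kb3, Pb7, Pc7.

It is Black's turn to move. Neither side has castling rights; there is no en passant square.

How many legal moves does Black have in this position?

Black to move; king on b3.
In check: no.
Legal moves: Kc3, Ka3, Kb2, Ka2, c6, b6, c5, b5.
Count: 8.

8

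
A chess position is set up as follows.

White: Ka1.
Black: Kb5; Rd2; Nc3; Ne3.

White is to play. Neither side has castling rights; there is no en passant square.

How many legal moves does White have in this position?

0

White to move; king on a1.
In check: no.
Legal moves: none.
Count: 0.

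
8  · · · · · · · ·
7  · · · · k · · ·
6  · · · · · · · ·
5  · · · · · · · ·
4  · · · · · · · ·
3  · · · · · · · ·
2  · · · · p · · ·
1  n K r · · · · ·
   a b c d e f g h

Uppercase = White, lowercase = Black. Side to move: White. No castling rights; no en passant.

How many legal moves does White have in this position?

White to move; king on b1.
In check: yes, from the black rook on c1.
Legal moves: Kb2, Ka2, Kxc1.
Count: 3.

3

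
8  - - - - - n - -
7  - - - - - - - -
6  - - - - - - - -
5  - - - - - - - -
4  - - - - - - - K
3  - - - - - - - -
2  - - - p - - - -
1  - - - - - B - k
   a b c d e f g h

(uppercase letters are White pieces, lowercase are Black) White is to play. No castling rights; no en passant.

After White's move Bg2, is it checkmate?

no

After Bg2: black king on h1; in check: yes, from the white bishop on g2.
Black has 3 legal replies: Kh2, Kxg2, Kg1.
In check but a legal move exists → not checkmate.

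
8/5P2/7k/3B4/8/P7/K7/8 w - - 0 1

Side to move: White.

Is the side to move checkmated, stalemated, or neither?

White to move; white king on a2.
In check: no.
Legal moves for White include: Ba8, Bb7, Be6, Bc6, Be4, Bc4, Bf3, Bb3, Bg2, Bh1, Kb3, Kb2, Kb1, Ka1, f8=Q+, f8=R, f8=B+, f8=N, ... (list truncated; more exist).
White has legal moves and is not in check → neither.

neither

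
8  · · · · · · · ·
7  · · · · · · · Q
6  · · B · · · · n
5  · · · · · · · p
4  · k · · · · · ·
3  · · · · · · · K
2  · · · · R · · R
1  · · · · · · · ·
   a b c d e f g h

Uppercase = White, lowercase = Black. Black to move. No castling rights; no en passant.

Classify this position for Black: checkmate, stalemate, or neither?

neither

Black to move; black king on b4.
In check: no.
Legal moves for Black: Ng8, Nf7, Nf5, Ng4, Kc5, Ka5, Kc4, Kc3, Kb3, Ka3, h4.
Black has 11 legal moves and is not in check → neither.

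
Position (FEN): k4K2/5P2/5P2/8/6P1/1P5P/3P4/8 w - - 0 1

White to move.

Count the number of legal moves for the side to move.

9

White to move; king on f8.
In check: no.
Legal moves: Kg8, Ke8, Kg7, Ke7, g5, h4, b4, d3, d4.
Count: 9.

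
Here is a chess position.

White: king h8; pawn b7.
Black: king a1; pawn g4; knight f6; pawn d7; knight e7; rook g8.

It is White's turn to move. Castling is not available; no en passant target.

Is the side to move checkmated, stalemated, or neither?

checkmate

White to move; white king on h8.
In check: yes, from the black rook on g8.
King squares — g7: attacked by Rg8; h7: attacked by Nf6; g8: attacked by Nf6.
Legal moves for White: none.
In check with no legal moves → checkmate.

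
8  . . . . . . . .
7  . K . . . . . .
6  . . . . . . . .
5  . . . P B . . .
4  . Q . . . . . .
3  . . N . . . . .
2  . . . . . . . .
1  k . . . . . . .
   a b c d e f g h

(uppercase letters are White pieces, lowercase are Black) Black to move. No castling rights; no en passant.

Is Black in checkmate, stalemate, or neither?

Black to move; black king on a1.
In check: no.
King squares — b1: attacked by Nc3; a2: attacked by Nc3; b2: attacked by Qb4.
Legal moves for Black: none.
Not in check and no legal moves → stalemate.

stalemate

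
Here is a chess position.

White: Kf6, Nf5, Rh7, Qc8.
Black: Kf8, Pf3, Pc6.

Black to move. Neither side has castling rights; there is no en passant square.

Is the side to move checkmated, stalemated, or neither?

checkmate

Black to move; black king on f8.
In check: yes, from the white queen on c8.
King squares — e7: attacked by Nf5; f7: attacked by Kf6; g7: attacked by Nf5; e8: attacked by Qc8; g8: attacked by Qc8.
Legal moves for Black: none.
In check with no legal moves → checkmate.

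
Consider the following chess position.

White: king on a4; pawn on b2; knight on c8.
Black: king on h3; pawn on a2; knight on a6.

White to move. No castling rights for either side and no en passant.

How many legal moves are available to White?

10

White to move; king on a4.
In check: no.
Legal moves: Ne7, Na7, Nd6, Nb6, Kb5, Ka5, Kb3, Ka3, b3, b4.
Count: 10.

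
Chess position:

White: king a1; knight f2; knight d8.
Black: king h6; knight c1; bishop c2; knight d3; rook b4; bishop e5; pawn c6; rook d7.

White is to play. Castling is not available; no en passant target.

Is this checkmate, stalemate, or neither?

White to move; white king on a1.
In check: yes, from the black bishop on e5.
King squares — b1: attacked by Bc2; a2: attacked by Nc1; b2: attacked by Nd3.
Legal moves for White: none.
In check with no legal moves → checkmate.

checkmate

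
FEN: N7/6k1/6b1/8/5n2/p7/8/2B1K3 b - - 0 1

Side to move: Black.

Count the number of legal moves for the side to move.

24

Black to move; king on g7.
In check: no.
Legal moves: Kh8, Kg8, Kf8, Kh7, Kf7, Kh6, Kf6, Be8, Bh7, Bf7, Bh5, Bf5, Be4, Bd3, Bc2, Bb1, Ne6, Nh5, Nd5, Nh3, Nd3+, Ng2+, Ne2, a2.
Count: 24.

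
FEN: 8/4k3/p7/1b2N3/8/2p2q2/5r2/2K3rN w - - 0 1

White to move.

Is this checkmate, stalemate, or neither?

White to move; white king on c1.
In check: yes, from the black rook on g1.
King squares — b1: attacked by Rg1; d1: attacked by Rg1; b2: attacked by Rf2; c2: attacked by Rf2; d2: attacked by Rf2.
Legal moves for White: none.
In check with no legal moves → checkmate.

checkmate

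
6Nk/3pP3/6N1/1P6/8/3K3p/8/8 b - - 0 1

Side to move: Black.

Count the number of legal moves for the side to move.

3

Black to move; king on h8.
In check: yes, from the white knight on g6.
Legal moves: Kxg8, Kh7, Kg7.
Count: 3.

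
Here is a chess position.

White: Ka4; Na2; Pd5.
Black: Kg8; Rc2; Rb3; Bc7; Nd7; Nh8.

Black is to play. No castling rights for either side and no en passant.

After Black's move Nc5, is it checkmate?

After Nc5: white king on a4; in check: yes, from the black knight on c5.
King squares — a3: attacked by Rb3; b3: attacked by Nc5; b4: attacked by Rb3; a5: attacked by Bc7; b5: attacked by Rb3.
White has no legal moves → checkmate.

yes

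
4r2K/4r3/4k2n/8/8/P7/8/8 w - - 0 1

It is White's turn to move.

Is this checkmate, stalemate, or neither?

checkmate

White to move; white king on h8.
In check: yes, from the black rook on e8.
King squares — g7: attacked by Re7; h7: attacked by Re7; g8: attacked by Nh6.
Legal moves for White: none.
In check with no legal moves → checkmate.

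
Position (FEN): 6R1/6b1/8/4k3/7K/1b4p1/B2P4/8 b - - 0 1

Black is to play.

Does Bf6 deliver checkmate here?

no

After Bf6: white king on h4; in check: yes, from the black bishop on f6.
White has 5 legal replies: Kh5, Kg4, Kh3, Kxg3, Rg5+.
In check but a legal move exists → not checkmate.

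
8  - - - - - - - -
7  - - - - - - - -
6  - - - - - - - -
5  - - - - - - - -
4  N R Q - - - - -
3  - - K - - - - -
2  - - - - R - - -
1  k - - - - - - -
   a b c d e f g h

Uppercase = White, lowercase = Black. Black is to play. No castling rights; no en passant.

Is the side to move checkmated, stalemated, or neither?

stalemate

Black to move; black king on a1.
In check: no.
King squares — b1: attacked by Rb4; a2: attacked by Re2; b2: attacked by Re2.
Legal moves for Black: none.
Not in check and no legal moves → stalemate.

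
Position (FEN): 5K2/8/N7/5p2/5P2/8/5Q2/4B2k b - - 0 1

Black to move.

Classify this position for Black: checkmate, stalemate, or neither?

Black to move; black king on h1.
In check: no.
King squares — g1: attacked by Qf2; g2: attacked by Qf2; h2: attacked by Qf2.
Legal moves for Black: none.
Not in check and no legal moves → stalemate.

stalemate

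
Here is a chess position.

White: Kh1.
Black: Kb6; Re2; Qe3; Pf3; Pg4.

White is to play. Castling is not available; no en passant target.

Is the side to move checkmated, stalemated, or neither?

White to move; white king on h1.
In check: no.
King squares — g1: attacked by Qe3; g2: attacked by Re2; h2: attacked by Re2.
Legal moves for White: none.
Not in check and no legal moves → stalemate.

stalemate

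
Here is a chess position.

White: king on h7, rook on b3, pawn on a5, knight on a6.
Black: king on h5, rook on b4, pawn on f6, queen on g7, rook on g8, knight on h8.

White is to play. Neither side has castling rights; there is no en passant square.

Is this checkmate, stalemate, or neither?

checkmate

White to move; white king on h7.
In check: yes, from the black queen on g7.
King squares — g6: attacked by Kh5; h6: attacked by Kh5; g7: attacked by Rg8; g8: attacked by Qg7; h8: attacked by Qg7.
Legal moves for White: none.
In check with no legal moves → checkmate.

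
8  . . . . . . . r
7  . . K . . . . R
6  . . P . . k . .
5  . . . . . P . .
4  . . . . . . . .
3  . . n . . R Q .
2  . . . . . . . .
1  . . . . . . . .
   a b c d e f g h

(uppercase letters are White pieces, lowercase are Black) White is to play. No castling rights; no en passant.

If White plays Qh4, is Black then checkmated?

no

After Qh4: black king on f6; in check: yes, from the white queen on h4.
Black has 1 legal reply: Ke5.
In check but a legal move exists → not checkmate.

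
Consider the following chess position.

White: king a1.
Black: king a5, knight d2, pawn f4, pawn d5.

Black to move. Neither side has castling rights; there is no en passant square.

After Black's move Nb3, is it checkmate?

no

After Nb3: white king on a1; in check: yes, from the black knight on b3.
White has 3 legal replies: Kb2, Ka2, Kb1.
In check but a legal move exists → not checkmate.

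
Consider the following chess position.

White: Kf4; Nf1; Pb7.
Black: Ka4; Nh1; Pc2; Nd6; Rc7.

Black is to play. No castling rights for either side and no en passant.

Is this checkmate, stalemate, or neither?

neither

Black to move; black king on a4.
In check: no.
Legal moves for Black include: Rc8, Rh7, Rg7, Rf7+, Re7, Rd7, Rxb7, Rc6, Rc5, Rc4+, Rc3, Ne8, Nc8, Nf7, Nxb7, Nf5, Nb5, Ne4, ... (list truncated; more exist).
Black has legal moves and is not in check → neither.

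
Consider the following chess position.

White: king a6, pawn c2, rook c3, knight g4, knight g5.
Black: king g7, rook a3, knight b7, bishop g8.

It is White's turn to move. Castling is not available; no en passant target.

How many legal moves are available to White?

White to move; king on a6.
In check: yes, from the black rook on a3.
Legal moves: Kxb7, Kb6, Kb5, Rxa3.
Count: 4.

4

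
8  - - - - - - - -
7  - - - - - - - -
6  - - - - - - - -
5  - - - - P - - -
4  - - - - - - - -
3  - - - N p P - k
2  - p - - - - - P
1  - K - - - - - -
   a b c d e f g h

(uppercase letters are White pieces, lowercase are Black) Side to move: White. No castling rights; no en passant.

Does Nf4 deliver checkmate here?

After Nf4: black king on h3; in check: yes, from the white knight on f4.
Black has 2 legal replies: Kh4, Kxh2.
In check but a legal move exists → not checkmate.

no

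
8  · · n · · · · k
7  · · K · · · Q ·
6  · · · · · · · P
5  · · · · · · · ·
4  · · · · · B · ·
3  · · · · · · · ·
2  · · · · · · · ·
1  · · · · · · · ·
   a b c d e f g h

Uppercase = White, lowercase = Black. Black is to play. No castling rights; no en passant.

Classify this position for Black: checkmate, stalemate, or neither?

Black to move; black king on h8.
In check: yes, from the white queen on g7.
King squares — g7: attacked by Ph6; h7: attacked by Qg7; g8: attacked by Qg7.
Legal moves for Black: none.
In check with no legal moves → checkmate.

checkmate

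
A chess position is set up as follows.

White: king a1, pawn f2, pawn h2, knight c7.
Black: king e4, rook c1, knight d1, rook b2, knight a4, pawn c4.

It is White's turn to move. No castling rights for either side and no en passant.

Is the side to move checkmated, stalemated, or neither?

checkmate

White to move; white king on a1.
In check: yes, from the black rook on c1.
King squares — b1: attacked by Rc1; a2: attacked by Rb2; b2: attacked by Nd1.
Legal moves for White: none.
In check with no legal moves → checkmate.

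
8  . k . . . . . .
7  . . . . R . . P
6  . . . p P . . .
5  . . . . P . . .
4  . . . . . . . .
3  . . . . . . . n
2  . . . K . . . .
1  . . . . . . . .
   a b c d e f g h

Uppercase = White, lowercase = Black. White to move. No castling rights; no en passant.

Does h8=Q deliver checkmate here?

After h8=Q: black king on b8; in check: yes, from the white queen on h8.
King squares — a7: attacked by Re7; b7: attacked by Re7; c7: attacked by Re7; a8: attacked by Qh8; c8: attacked by Qh8.
Black has no legal moves → checkmate.

yes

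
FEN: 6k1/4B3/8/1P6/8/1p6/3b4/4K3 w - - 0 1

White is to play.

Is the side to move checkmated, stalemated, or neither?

neither

White to move; white king on e1.
In check: yes, from the black bishop on d2.
Legal moves for White: Kf2, Ke2, Kxd2, Kf1, Kd1.
White is in check but has 5 legal moves → neither.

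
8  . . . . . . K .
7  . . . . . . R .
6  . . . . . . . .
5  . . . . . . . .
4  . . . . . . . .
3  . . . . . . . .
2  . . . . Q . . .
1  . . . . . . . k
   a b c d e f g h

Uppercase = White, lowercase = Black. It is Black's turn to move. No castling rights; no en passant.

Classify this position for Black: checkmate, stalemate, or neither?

stalemate

Black to move; black king on h1.
In check: no.
King squares — g1: attacked by Rg7; g2: attacked by Qe2; h2: attacked by Qe2.
Legal moves for Black: none.
Not in check and no legal moves → stalemate.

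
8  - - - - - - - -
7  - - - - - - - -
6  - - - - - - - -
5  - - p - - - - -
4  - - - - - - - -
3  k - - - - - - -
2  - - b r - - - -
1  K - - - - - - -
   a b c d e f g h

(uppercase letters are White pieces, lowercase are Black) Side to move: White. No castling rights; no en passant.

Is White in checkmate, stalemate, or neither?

White to move; white king on a1.
In check: no.
King squares — b1: attacked by Bc2; a2: attacked by Ka3; b2: attacked by Ka3.
Legal moves for White: none.
Not in check and no legal moves → stalemate.

stalemate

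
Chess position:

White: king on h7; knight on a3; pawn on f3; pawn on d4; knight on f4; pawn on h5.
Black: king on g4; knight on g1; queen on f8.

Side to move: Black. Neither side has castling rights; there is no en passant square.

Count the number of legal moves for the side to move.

7

Black to move; king on g4.
In check: yes, from the white pawn on f3.
Legal moves: Kg5, Kf5, Kh4, Kxf4, Kg3, Kxf3, Nxf3.
Count: 7.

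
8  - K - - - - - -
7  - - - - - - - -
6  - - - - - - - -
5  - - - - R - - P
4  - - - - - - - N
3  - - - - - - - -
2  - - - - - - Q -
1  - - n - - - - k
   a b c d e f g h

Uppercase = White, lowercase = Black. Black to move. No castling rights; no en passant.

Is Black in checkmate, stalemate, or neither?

checkmate

Black to move; black king on h1.
In check: yes, from the white queen on g2.
King squares — g1: attacked by Qg2; g2: attacked by Nh4; h2: attacked by Qg2.
Legal moves for Black: none.
In check with no legal moves → checkmate.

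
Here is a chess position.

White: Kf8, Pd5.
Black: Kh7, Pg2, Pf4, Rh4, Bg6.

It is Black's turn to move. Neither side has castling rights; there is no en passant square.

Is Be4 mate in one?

no

After Be4: white king on f8; in check: no.
White is not in check, so this cannot be checkmate.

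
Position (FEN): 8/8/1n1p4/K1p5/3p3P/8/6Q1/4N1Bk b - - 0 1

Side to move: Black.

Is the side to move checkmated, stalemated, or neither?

Black to move; black king on h1.
In check: yes, from the white queen on g2.
King squares — g1: attacked by Qg2; g2: attacked by Ne1; h2: attacked by Bg1.
Legal moves for Black: none.
In check with no legal moves → checkmate.

checkmate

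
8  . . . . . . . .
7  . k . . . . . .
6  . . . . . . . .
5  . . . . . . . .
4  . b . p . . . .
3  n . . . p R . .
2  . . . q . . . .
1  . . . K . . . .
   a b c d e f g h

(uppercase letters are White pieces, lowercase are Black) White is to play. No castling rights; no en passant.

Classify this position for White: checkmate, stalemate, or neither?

checkmate

White to move; white king on d1.
In check: yes, from the black queen on d2.
King squares — c1: attacked by Qd2; e1: attacked by Qd2; c2: attacked by Qd2; d2: attacked by Pe3; e2: attacked by Qd2.
Legal moves for White: none.
In check with no legal moves → checkmate.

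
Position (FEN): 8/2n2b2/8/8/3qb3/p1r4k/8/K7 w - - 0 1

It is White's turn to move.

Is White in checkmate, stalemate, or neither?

White to move; white king on a1.
In check: no.
King squares — b1: attacked by Be4; a2: attacked by Bf7; b2: attacked by Pa3.
Legal moves for White: none.
Not in check and no legal moves → stalemate.

stalemate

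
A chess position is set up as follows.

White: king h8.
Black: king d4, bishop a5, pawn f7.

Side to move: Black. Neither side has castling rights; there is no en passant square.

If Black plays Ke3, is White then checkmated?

After Ke3: white king on h8; in check: no.
White is not in check, so this cannot be checkmate.

no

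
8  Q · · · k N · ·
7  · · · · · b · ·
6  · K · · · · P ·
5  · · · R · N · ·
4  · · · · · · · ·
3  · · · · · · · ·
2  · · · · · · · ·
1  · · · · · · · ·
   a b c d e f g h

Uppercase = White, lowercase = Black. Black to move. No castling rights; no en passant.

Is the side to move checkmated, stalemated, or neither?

checkmate

Black to move; black king on e8.
In check: yes, from the white queen on a8.
King squares — d7: attacked by Rd5; e7: attacked by Nf5; f7: own bishop; d8: attacked by Rd5; f8: attacked by Qa8.
Legal moves for Black: none.
In check with no legal moves → checkmate.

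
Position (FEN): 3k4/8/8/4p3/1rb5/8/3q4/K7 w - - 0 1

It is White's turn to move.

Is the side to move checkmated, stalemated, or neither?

stalemate

White to move; white king on a1.
In check: no.
King squares — b1: attacked by Rb4; a2: attacked by Qd2; b2: attacked by Qd2.
Legal moves for White: none.
Not in check and no legal moves → stalemate.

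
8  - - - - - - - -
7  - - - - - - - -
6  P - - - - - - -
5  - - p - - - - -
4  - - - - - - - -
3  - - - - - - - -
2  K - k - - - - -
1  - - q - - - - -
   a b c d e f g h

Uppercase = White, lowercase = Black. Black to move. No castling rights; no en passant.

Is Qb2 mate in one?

After Qb2: white king on a2; in check: yes, from the black queen on b2.
King squares — a1: attacked by Qb2; b1: attacked by Qb2; b2: attacked by Kc2; a3: attacked by Qb2; b3: attacked by Qb2.
White has no legal moves → checkmate.

yes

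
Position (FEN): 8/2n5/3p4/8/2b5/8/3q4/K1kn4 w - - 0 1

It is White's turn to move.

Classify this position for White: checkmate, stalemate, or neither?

stalemate

White to move; white king on a1.
In check: no.
King squares — b1: attacked by Kc1; a2: attacked by Qd2; b2: attacked by Kc1.
Legal moves for White: none.
Not in check and no legal moves → stalemate.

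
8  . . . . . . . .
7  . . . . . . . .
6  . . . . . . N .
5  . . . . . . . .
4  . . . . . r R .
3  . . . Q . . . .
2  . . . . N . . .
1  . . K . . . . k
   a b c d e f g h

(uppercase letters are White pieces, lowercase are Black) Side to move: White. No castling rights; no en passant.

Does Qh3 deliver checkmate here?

After Qh3: black king on h1; in check: yes, from the white queen on h3.
King squares — g1: attacked by Ne2; g2: attacked by Qh3; h2: attacked by Qh3.
Black has no legal moves → checkmate.

yes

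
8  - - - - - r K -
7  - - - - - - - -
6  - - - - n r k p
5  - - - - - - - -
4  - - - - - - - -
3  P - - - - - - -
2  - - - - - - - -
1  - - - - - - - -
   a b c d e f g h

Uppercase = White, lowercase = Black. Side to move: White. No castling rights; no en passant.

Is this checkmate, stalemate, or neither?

White to move; white king on g8.
In check: yes, from the black rook on f8.
King squares — f7: attacked by Rf6; g7: attacked by Ne6; h7: attacked by Kg6; f8: attacked by Ne6; h8: attacked by Rf8.
Legal moves for White: none.
In check with no legal moves → checkmate.

checkmate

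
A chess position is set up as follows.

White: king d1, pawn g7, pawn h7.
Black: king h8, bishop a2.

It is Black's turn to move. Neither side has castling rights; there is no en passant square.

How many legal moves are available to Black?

2

Black to move; king on h8.
In check: yes, from the white pawn on g7.
Legal moves: Kxh7, Kxg7.
Count: 2.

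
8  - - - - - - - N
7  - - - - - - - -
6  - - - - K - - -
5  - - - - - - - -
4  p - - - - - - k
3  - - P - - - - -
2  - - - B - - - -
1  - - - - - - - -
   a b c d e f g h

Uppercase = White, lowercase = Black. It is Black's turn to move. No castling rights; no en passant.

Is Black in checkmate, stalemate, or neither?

neither

Black to move; black king on h4.
In check: no.
Legal moves for Black: Kh5, Kg4, Kh3, Kg3, a3.
Black has 5 legal moves and is not in check → neither.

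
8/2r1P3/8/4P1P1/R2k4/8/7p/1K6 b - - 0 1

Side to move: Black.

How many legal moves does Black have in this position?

Black to move; king on d4.
In check: yes, from the white rook on a4.
Legal moves: Kxe5, Kd5, Kc5, Ke3, Kd3, Kc3, Rc4.
Count: 7.

7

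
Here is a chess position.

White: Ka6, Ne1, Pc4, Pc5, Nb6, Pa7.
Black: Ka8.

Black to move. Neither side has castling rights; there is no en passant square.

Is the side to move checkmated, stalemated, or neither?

Black to move; black king on a8.
In check: yes, from the white knight on b6.
King squares — a7: attacked by Ka6; b7: attacked by Ka6; b8: attacked by Pa7.
Legal moves for Black: none.
In check with no legal moves → checkmate.

checkmate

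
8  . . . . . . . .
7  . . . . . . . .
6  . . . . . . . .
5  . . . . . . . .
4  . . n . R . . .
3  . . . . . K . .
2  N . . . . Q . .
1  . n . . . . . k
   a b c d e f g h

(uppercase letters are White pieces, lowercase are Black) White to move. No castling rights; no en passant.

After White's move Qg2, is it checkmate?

After Qg2: black king on h1; in check: yes, from the white queen on g2.
King squares — g1: attacked by Qg2; g2: attacked by Kf3; h2: attacked by Qg2.
Black has no legal moves → checkmate.

yes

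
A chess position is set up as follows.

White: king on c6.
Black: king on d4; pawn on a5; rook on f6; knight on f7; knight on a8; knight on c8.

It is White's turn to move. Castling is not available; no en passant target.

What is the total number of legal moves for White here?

White to move; king on c6.
In check: yes, from the black rook on f6.
Legal moves: Kd7, Kb7, Kb5.
Count: 3.

3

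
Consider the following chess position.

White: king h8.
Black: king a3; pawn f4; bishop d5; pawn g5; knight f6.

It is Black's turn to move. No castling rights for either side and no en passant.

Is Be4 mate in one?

After Be4: white king on h8; in check: no.
White is not in check, so this cannot be checkmate.

no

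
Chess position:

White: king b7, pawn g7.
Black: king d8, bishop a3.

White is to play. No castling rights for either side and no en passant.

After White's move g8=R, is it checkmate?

no

After g8=R: black king on d8; in check: yes, from the white rook on g8.
Black has 3 legal replies: Ke7, Kd7, Bf8.
In check but a legal move exists → not checkmate.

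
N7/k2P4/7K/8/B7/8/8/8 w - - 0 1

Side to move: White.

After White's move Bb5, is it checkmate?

After Bb5: black king on a7; in check: no.
Black is not in check, so this cannot be checkmate.

no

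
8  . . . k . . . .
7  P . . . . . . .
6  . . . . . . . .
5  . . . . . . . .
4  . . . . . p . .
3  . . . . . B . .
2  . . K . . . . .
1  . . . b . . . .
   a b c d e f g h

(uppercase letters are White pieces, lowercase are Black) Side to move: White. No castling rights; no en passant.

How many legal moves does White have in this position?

8

White to move; king on c2.
In check: yes, from the black bishop on d1.
Legal moves: Kd3, Kc3, Kd2, Kb2, Kxd1, Kc1, Kb1, Bxd1.
Count: 8.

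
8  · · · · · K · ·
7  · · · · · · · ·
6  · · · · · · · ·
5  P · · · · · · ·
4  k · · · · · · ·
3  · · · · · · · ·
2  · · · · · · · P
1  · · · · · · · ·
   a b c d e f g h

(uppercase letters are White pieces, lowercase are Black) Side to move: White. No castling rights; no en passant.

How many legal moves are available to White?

8

White to move; king on f8.
In check: no.
Legal moves: Kg8, Ke8, Kg7, Kf7, Ke7, a6, h3, h4.
Count: 8.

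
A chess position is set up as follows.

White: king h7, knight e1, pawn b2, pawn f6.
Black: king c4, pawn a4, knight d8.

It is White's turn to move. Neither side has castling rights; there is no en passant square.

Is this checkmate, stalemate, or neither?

neither

White to move; white king on h7.
In check: no.
Legal moves for White: Kh8, Kg8, Kg7, Kh6, Kg6, Nf3, Nd3, Ng2, Nc2, f7, b3+, b4.
White has 12 legal moves and is not in check → neither.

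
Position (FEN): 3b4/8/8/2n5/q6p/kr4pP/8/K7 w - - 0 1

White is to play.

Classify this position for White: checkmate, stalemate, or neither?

stalemate

White to move; white king on a1.
In check: no.
King squares — b1: attacked by Rb3; a2: attacked by Ka3; b2: attacked by Ka3.
Legal moves for White: none.
Not in check and no legal moves → stalemate.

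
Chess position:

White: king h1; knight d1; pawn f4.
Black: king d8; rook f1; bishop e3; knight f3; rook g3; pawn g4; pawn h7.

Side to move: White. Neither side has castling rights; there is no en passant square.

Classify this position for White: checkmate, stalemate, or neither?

White to move; white king on h1.
In check: yes, from the black rook on f1.
King squares — g1: attacked by Rf1; g2: attacked by Rg3; h2: attacked by Nf3.
Legal moves for White: none.
In check with no legal moves → checkmate.

checkmate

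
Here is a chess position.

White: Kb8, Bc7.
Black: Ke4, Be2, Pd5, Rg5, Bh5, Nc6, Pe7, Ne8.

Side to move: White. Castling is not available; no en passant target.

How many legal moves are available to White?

White to move; king on b8.
In check: yes, from the black knight on c6.
Legal moves: Kc8, Ka8, Kb7.
Count: 3.

3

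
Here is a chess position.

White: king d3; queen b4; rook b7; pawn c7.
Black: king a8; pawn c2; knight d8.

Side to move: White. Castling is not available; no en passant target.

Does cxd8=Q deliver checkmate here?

After cxd8=Q: black king on a8; in check: yes, from the white queen on d8.
King squares — a7: attacked by Rb7; b7: attacked by Qb4; b8: attacked by Rb7.
Black has no legal moves → checkmate.

yes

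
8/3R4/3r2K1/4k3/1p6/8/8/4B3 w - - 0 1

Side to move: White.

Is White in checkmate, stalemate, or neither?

neither

White to move; white king on g6.
In check: yes, from the black rook on d6.
Legal moves for White: Kh7, Kg7, Kf7, Kh5, Kg5, Rxd6.
White is in check but has 6 legal moves → neither.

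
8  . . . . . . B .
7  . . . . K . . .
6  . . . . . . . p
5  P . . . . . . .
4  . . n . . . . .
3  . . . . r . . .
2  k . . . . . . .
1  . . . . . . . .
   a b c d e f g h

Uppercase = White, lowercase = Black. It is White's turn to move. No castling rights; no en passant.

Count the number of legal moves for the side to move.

6

White to move; king on e7.
In check: yes, from the black rook on e3.
Legal moves: Kf8, Kd8, Kf7, Kd7, Kf6, Be6.
Count: 6.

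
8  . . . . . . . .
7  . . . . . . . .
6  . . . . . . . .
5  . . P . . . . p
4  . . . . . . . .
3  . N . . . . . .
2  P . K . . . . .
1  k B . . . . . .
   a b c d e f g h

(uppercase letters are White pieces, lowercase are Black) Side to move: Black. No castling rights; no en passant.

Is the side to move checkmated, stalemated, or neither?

Black to move; black king on a1.
In check: yes, from the white knight on b3.
King squares — b1: attacked by Kc2; a2: attacked by Bb1; b2: attacked by Kc2.
Legal moves for Black: none.
In check with no legal moves → checkmate.

checkmate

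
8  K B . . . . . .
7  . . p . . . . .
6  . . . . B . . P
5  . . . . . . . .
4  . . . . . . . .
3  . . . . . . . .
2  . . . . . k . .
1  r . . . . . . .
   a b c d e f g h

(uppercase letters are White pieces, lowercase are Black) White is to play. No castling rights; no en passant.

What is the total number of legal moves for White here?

White to move; king on a8.
In check: yes, from the black rook on a1.
Legal moves: Kb7, Ba7+, Ba2.
Count: 3.

3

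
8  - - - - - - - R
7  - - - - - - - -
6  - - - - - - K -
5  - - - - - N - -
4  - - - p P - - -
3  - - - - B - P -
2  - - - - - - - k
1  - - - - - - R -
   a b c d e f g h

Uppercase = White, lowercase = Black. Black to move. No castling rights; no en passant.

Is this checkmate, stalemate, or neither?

Black to move; black king on h2.
In check: yes, from the white rook on h8.
King squares — g1: attacked by Be3; h1: attacked by Rg1; g2: attacked by Rg1; g3: attacked by Rg1; h3: attacked by Rh8.
Legal moves for Black: none.
In check with no legal moves → checkmate.

checkmate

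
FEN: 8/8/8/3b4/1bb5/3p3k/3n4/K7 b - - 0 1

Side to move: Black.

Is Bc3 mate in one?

yes

After Bc3: white king on a1; in check: yes, from the black bishop on c3.
King squares — b1: attacked by Nd2; a2: attacked by Bc4; b2: attacked by Bc3.
White has no legal moves → checkmate.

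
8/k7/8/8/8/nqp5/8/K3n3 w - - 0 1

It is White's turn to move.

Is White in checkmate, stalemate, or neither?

stalemate

White to move; white king on a1.
In check: no.
King squares — b1: attacked by Na3; a2: attacked by Qb3; b2: attacked by Qb3.
Legal moves for White: none.
Not in check and no legal moves → stalemate.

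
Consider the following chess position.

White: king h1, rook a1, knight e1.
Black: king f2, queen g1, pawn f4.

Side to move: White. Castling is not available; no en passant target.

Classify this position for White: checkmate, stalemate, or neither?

checkmate

White to move; white king on h1.
In check: yes, from the black queen on g1.
King squares — g1: attacked by Kf2; g2: attacked by Qg1; h2: attacked by Qg1.
Legal moves for White: none.
In check with no legal moves → checkmate.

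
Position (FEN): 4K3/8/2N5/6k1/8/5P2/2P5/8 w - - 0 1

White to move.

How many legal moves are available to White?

White to move; king on e8.
In check: no.
Legal moves: Kf8, Kd8, Kf7, Ke7, Kd7, Nd8, Nb8, Ne7, Na7, Ne5, Na5, Nd4, Nb4, f4+, c3, c4.
Count: 16.

16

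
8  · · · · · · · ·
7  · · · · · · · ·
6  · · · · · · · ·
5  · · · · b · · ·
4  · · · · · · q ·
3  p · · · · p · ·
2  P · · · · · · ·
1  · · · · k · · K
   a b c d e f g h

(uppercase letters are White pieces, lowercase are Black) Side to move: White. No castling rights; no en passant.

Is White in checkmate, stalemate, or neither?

White to move; white king on h1.
In check: no.
King squares — g1: attacked by Qg4; g2: attacked by Pf3; h2: attacked by Be5.
Legal moves for White: none.
Not in check and no legal moves → stalemate.

stalemate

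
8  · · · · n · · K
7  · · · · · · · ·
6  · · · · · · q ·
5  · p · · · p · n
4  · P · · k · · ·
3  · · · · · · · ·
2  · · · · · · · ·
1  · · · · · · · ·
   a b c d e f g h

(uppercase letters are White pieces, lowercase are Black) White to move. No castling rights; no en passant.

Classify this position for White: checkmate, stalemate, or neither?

stalemate

White to move; white king on h8.
In check: no.
King squares — g7: attacked by Nh5; h7: attacked by Qg6; g8: attacked by Qg6.
Legal moves for White: none.
Not in check and no legal moves → stalemate.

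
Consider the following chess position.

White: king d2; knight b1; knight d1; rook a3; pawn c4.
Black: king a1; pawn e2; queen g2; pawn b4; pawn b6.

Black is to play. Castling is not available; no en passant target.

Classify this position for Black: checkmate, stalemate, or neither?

neither

Black to move; black king on a1.
In check: yes, from the white rook on a3.
King squares — b1: available; a2: attacked by Ra3; b2: attacked by Nd1.
Legal moves for Black: Kxb1, bxa3.
Black is in check but has 2 legal moves → neither.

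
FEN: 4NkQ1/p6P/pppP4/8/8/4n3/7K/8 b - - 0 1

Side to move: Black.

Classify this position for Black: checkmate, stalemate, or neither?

Black to move; black king on f8.
In check: yes, from the white queen on g8.
King squares — e7: attacked by Pd6; f7: attacked by Qg8; g7: attacked by Ne8; e8: attacked by Qg8; g8: attacked by Ph7.
Legal moves for Black: none.
In check with no legal moves → checkmate.

checkmate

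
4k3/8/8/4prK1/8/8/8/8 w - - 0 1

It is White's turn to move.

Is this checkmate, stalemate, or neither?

White to move; white king on g5.
In check: yes, from the black rook on f5.
Legal moves for White: Kh6, Kg6, Kxf5, Kh4, Kg4.
White is in check but has 5 legal moves → neither.

neither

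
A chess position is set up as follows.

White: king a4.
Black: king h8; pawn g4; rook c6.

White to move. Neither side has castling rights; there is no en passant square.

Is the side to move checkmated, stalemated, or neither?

White to move; white king on a4.
In check: no.
Legal moves for White: Kb5, Ka5, Kb4, Kb3, Ka3.
White has 5 legal moves and is not in check → neither.

neither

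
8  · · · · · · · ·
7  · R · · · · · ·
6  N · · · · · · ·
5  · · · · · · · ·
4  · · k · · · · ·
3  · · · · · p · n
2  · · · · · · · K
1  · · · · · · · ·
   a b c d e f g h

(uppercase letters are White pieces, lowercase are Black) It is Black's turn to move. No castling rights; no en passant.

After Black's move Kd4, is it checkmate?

no

After Kd4: white king on h2; in check: no.
White is not in check, so this cannot be checkmate.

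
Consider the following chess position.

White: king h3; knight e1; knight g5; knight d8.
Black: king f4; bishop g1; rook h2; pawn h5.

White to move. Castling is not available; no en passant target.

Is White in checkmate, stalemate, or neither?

White to move; white king on h3.
In check: yes, from the black rook on h2.
King squares — g2: attacked by Rh2; h2: attacked by Bg1; g3: attacked by Kf4; g4: attacked by Kf4; h4: attacked by Rh2.
Legal moves for White: none.
In check with no legal moves → checkmate.

checkmate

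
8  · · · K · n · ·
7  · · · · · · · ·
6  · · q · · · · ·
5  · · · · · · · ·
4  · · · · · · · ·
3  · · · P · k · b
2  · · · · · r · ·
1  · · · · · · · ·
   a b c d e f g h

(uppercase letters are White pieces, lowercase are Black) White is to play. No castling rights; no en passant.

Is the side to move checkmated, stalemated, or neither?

neither

White to move; white king on d8.
In check: no.
Legal moves for White: Ke7, d4.
White has 2 legal moves and is not in check → neither.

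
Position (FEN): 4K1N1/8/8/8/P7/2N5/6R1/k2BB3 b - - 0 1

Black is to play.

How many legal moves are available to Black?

Black to move; king on a1.
In check: no.
Legal moves: none.
Count: 0.

0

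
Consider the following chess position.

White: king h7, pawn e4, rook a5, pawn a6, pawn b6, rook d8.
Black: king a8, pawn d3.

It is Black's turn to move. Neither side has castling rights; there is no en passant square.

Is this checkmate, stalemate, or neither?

checkmate

Black to move; black king on a8.
In check: yes, from the white rook on d8.
King squares — a7: attacked by Pb6; b7: attacked by Pa6; b8: attacked by Rd8.
Legal moves for Black: none.
In check with no legal moves → checkmate.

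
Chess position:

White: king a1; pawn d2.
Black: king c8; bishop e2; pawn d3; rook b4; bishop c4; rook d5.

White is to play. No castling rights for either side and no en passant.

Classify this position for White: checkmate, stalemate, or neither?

White to move; white king on a1.
In check: no.
King squares — b1: attacked by Rb4; a2: attacked by Bc4; b2: attacked by Rb4.
Legal moves for White: none.
Not in check and no legal moves → stalemate.

stalemate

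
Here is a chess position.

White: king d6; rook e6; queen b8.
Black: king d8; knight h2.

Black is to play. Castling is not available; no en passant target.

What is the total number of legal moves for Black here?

0

Black to move; king on d8.
In check: yes, from the white queen on b8.
Legal moves: none.
Count: 0.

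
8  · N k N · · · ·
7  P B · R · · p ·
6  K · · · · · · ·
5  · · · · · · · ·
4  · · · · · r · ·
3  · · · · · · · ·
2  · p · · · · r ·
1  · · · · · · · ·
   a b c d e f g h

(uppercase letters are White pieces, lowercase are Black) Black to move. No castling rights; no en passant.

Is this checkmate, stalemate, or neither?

checkmate

Black to move; black king on c8.
In check: yes, from the white bishop on b7.
King squares — b7: attacked by Ka6; c7: attacked by Rd7; d7: attacked by Nb8; b8: attacked by Pa7; d8: attacked by Rd7.
Legal moves for Black: none.
In check with no legal moves → checkmate.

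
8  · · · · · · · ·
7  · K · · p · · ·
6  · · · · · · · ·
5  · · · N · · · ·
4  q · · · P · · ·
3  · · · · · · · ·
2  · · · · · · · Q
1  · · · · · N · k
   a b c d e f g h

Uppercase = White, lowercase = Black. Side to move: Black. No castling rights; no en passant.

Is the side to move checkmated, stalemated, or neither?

Black to move; black king on h1.
In check: yes, from the white queen on h2.
King squares — g1: attacked by Qh2; g2: attacked by Qh2; h2: attacked by Nf1.
Legal moves for Black: none.
In check with no legal moves → checkmate.

checkmate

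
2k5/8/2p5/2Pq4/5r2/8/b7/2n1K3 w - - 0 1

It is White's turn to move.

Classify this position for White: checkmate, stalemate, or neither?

stalemate

White to move; white king on e1.
In check: no.
King squares — d1: attacked by Qd5; f1: attacked by Rf4; d2: attacked by Qd5; e2: attacked by Nc1; f2: attacked by Rf4.
Legal moves for White: none.
Not in check and no legal moves → stalemate.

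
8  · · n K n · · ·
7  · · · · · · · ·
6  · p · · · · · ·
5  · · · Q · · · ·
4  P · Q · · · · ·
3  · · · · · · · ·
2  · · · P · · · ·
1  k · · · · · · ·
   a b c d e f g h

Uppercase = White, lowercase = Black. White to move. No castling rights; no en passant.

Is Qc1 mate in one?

yes

After Qc1: black king on a1; in check: yes, from the white queen on c1.
King squares — b1: attacked by Qc1; a2: attacked by Qd5; b2: attacked by Qc1.
Black has no legal moves → checkmate.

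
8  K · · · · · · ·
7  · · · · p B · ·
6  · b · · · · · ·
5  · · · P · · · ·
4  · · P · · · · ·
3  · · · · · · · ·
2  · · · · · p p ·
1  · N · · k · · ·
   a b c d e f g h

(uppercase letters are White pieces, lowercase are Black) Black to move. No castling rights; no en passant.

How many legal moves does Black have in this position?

Black to move; king on e1.
In check: no.
Legal moves: Bd8, Bc7, Ba7, Bc5, Ba5, Bd4, Be3, Ke2, Kf1, Kd1, e6, g1=Q, g1=R, g1=B, g1=N, f1=Q, f1=R, f1=B, f1=N, e5.
Count: 20.

20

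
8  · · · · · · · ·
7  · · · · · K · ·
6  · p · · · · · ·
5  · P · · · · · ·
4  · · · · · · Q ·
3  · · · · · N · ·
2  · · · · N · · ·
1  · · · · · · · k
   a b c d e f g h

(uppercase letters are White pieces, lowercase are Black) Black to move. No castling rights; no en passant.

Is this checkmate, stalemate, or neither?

Black to move; black king on h1.
In check: no.
King squares — g1: attacked by Ne2; g2: attacked by Qg4; h2: attacked by Nf3.
Legal moves for Black: none.
Not in check and no legal moves → stalemate.

stalemate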